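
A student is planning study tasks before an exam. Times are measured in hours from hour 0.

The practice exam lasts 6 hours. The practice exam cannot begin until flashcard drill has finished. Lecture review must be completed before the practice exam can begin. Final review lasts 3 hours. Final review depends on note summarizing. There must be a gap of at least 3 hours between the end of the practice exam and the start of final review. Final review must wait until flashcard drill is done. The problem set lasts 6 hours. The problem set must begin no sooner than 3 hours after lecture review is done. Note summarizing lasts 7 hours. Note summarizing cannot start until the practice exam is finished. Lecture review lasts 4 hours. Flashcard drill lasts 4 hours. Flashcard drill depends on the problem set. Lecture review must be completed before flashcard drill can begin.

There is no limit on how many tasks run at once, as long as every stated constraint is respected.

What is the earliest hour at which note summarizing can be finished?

30

Lecture review has no prerequisites, so it starts at hour 0 and finishes at hour 4.
The problem set cannot begin until lecture review (finishes hour 4, plus 3-hour gap → hour 7). It runs from hour 7 to 7 + 6 = hour 13.
Flashcard drill cannot start until the problem set (finishes hour 13); lecture review (finishes hour 4). The controlling bound is hour 13, so flashcard drill finishes at 13 + 4 = hour 17.
The practice exam needs all of flashcard drill (finishes hour 17); lecture review (finishes hour 4). That puts its earliest start at hour 17; it finishes at 17 + 6 = hour 23.
After the practice exam (finishes hour 23), note summarizing can start at hour 23 and finishes at hour 30.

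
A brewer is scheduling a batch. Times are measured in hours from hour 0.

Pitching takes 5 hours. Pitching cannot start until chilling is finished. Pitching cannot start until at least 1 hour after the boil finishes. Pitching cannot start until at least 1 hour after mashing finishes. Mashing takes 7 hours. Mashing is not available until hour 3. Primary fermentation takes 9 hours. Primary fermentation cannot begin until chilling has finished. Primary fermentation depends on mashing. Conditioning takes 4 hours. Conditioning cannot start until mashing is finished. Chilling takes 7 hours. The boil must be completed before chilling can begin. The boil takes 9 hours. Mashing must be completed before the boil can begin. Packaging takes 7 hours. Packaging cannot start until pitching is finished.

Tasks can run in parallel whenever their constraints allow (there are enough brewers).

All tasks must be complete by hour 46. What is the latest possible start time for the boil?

To finish by hour 46, packaging (duration 7) must start no later than hour 39.
Pitching feeds into packaging (must start by hour 39); so pitching must finish by hour 39 and therefore start by hour 34.
To finish by hour 46, primary fermentation (duration 9) must start no later than hour 37.
Chilling has several dependents: pitching (must start by hour 34); primary fermentation (must start by hour 37). The earliest of those limits is hour 34, so chilling must start by 34 − 7 = hour 27.
For the boil: chilling (must start by hour 27); pitching (must start by hour 34, minus 1-hour gap → hour 33). The most restrictive is hour 27; with a 9-hour duration, the boil must start by hour 18.

18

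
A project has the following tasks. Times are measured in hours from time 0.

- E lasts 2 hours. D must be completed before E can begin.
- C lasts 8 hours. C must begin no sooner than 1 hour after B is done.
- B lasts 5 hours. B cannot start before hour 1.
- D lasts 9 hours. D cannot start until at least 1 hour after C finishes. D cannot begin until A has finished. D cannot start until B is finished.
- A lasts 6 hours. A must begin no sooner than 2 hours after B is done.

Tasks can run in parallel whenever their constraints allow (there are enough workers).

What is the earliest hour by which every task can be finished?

B waits on its own release at hour 1, so it starts at hour 1 and finishes at 1 + 5 = hour 6.
C cannot begin until B (finishes hour 6, plus 1-hour gap → hour 7). It runs from hour 7 to 7 + 8 = hour 15.
After B (finishes hour 6, plus 2-hour gap → hour 8), A can start at hour 8 and finishes at hour 14.
D has to wait for C (finishes hour 15, plus 1-hour gap → hour 16); A (finishes hour 14); B (finishes hour 6). The latest of these is hour 16, so D runs hour 16 to 16 + 9 = hour 25.
After D (finishes hour 25), E can start at hour 25 and finishes at hour 27.
All tasks are finished once the last one completes. Finish times: A at 14, B at 6, C at 15, D at 25, E at 27. The latest is hour 27.

27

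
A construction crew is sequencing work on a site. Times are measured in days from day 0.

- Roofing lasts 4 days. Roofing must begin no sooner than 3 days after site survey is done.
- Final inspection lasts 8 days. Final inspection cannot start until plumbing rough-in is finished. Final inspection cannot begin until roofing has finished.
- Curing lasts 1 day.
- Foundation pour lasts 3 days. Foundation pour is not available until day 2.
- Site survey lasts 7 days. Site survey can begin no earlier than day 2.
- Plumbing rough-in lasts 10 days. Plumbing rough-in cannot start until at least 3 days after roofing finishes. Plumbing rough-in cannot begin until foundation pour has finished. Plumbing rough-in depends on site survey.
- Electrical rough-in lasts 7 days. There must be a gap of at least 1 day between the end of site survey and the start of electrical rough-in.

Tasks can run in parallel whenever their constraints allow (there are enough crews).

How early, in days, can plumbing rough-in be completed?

29

Foundation pour cannot begin until its own release at day 2. It runs from day 2 to 2 + 3 = day 5.
Site survey waits on its own release at day 2, so it starts at day 2 and finishes at 2 + 7 = day 9.
Roofing cannot begin until site survey (finishes day 9, plus 3-day gap → day 12). It runs from day 12 to 12 + 4 = day 16.
Plumbing rough-in has to wait for roofing (finishes day 16, plus 3-day gap → day 19); foundation pour (finishes day 5); site survey (finishes day 9). The latest of these is day 19, so plumbing rough-in runs day 19 to 19 + 10 = day 29.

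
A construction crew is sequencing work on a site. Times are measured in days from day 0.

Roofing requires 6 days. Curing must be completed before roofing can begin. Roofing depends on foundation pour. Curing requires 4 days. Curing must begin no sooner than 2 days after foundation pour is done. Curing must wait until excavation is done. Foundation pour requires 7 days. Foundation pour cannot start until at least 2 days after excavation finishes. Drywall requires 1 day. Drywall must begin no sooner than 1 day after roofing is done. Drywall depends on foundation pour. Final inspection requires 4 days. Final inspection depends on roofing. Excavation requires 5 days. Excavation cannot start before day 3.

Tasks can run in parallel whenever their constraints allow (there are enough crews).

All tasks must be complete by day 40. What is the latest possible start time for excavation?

Drywall has no dependents, so it just needs to finish by day 40. Starting by 40 − 1 = day 39 achieves that.
Final inspection must finish by day 40; it takes 4 days, so it must start by 40 − 4 = day 36.
Roofing has several dependents: drywall (must start by day 39, minus 1-day gap → day 38); final inspection (must start by day 36). The earliest of those limits is day 36, so roofing must start by 36 − 6 = day 30.
Curing feeds into roofing (must start by day 30); so curing must finish by day 30 and therefore start by day 26.
For foundation pour: curing (must start by day 26, minus 2-day gap → day 24); roofing (must start by day 30); drywall (must start by day 39). The most restrictive is day 24; with a 7-day duration, foundation pour must start by day 17.
Excavation has several dependents: foundation pour (must start by day 17, minus 2-day gap → day 15); curing (must start by day 26). The earliest of those limits is day 15, so excavation must start by 15 − 5 = day 10.

10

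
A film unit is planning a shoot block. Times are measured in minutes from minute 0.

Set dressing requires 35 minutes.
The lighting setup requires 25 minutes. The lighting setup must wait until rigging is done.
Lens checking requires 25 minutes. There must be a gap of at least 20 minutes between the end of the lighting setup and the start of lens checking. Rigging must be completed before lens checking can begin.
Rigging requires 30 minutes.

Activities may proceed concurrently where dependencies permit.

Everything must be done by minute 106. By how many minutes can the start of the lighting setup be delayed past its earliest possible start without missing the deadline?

Rigging has no prerequisites, so it starts at minute 0 and finishes at minute 30.
The lighting setup waits on rigging (finishes minute 30), so it starts at minute 30 and finishes at 30 + 25 = minute 55.

Working backward from the deadline:
Lens checking must finish by minute 106; it takes 25 minutes, so it must start by 106 − 25 = minute 81.
The lighting setup has to be done before lens checking (must start by minute 81, minus 20-minute gap → minute 61). That means finishing by minute 61, i.e. starting by 61 − 25 = minute 36.
So the lighting setup can start as early as minute 30 and as late as minute 36, giving 36 − 30 = 6 minutes of slack.

6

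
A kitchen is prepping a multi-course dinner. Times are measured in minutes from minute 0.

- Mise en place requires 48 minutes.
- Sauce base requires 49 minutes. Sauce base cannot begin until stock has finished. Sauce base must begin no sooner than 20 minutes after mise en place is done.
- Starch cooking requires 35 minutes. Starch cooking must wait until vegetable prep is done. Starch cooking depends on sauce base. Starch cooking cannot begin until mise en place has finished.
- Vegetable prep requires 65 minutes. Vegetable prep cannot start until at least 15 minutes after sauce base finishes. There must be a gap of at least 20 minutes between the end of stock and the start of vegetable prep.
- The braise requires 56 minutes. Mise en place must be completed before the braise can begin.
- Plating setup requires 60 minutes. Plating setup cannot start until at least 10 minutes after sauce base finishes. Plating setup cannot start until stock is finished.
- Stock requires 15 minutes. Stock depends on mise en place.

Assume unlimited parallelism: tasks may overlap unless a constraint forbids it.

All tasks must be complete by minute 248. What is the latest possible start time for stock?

Nothing follows starch cooking; the deadline of minute 248 is its only limit. It must start by 248 − 35 = minute 213.
Since starch cooking (must start by minute 213) depends on it, vegetable prep must finish by minute 213. Backing off its 65-minute duration gives a latest start of minute 148.
Plating setup must finish by minute 248; it takes 60 minutes, so it must start by 248 − 60 = minute 188.
Sauce base feeds vegetable prep (must start by minute 148, minus 15-minute gap → minute 133); starch cooking (must start by minute 213); plating setup (must start by minute 188, minus 10-minute gap → minute 178). Taking the minimum, sauce base must finish by minute 133 and start by 133 − 49 = minute 84.
For stock: sauce base (must start by minute 84); vegetable prep (must start by minute 148, minus 20-minute gap → minute 128); plating setup (must start by minute 188). The most restrictive is minute 84; with a 15-minute duration, stock must start by minute 69.

69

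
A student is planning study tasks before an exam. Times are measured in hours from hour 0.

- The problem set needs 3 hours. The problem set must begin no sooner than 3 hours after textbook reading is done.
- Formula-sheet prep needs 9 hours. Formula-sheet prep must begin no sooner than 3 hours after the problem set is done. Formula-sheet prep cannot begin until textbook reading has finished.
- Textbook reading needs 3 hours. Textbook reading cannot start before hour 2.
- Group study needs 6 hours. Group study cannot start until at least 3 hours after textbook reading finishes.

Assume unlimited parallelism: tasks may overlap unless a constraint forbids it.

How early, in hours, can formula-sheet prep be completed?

23

After its own release at hour 2, textbook reading can start at hour 2 and finishes at hour 5.
The problem set cannot begin until textbook reading (finishes hour 5, plus 3-hour gap → hour 8). It runs from hour 8 to 8 + 3 = hour 11.
Formula-sheet prep cannot start until the problem set (finishes hour 11, plus 3-hour gap → hour 14); textbook reading (finishes hour 5). The controlling bound is hour 14, so formula-sheet prep finishes at 14 + 9 = hour 23.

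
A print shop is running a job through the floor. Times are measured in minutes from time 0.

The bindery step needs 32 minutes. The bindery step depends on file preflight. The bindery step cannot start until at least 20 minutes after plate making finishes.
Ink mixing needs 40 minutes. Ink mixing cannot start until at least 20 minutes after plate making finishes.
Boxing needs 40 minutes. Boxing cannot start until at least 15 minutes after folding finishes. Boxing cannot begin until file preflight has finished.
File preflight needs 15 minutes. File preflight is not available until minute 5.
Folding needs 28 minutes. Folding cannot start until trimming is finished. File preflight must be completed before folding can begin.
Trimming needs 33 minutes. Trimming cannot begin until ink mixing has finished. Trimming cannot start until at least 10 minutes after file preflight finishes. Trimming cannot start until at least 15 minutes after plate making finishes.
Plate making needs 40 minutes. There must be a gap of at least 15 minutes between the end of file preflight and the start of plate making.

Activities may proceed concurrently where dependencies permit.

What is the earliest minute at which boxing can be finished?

251

File preflight waits on its own release at minute 5, so it starts at minute 5 and finishes at 5 + 15 = minute 20.
After file preflight (finishes minute 20, plus 15-minute gap → minute 35), plate making can start at minute 35 and finishes at minute 75.
Ink mixing waits on plate making (finishes minute 75, plus 20-minute gap → minute 95), so it starts at minute 95 and finishes at 95 + 40 = minute 135.
Trimming has to wait for ink mixing (finishes minute 135); file preflight (finishes minute 20, plus 10-minute gap → minute 30); plate making (finishes minute 75, plus 15-minute gap → minute 90). The latest of these is minute 135, so trimming runs minute 135 to 135 + 33 = minute 168.
Folding needs all of trimming (finishes minute 168); file preflight (finishes minute 20). That puts its earliest start at minute 168; it finishes at 168 + 28 = minute 196.
For boxing: folding (finishes minute 196, plus 15-minute gap → minute 211); file preflight (finishes minute 20). Taking the maximum gives a start of minute 211, and it finishes at 211 + 40 = minute 251.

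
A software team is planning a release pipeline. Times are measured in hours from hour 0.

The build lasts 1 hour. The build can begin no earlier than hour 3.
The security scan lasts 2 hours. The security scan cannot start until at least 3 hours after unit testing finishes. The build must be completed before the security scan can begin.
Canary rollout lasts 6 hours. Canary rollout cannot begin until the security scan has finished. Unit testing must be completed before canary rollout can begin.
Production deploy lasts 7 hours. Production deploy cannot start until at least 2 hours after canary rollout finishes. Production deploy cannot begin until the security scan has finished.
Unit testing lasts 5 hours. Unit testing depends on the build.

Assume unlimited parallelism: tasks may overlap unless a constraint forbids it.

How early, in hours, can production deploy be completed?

The build cannot begin until its own release at hour 3. It runs from hour 3 to 3 + 1 = hour 4.
Unit testing cannot begin until the build (finishes hour 4). It runs from hour 4 to 4 + 5 = hour 9.
For the security scan: unit testing (finishes hour 9, plus 3-hour gap → hour 12); the build (finishes hour 4). Taking the maximum gives a start of hour 12, and it finishes at 12 + 2 = hour 14.
Canary rollout has to wait for the security scan (finishes hour 14); unit testing (finishes hour 9). The latest of these is hour 14, so canary rollout runs hour 14 to 14 + 6 = hour 20.
Production deploy needs all of canary rollout (finishes hour 20, plus 2-hour gap → hour 22); the security scan (finishes hour 14). That puts its earliest start at hour 22; it finishes at 22 + 7 = hour 29.

29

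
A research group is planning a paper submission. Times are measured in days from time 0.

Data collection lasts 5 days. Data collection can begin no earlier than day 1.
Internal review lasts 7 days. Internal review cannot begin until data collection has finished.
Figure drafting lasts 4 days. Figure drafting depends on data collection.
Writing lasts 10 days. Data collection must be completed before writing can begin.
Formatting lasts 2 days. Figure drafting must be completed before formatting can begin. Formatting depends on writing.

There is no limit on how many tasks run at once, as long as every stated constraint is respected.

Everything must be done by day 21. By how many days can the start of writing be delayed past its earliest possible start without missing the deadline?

After its own release at day 1, data collection can start at day 1 and finishes at day 6.
After data collection (finishes day 6), writing can start at day 6 and finishes at day 16.

Working backward from the deadline:
Formatting must finish by day 21; it takes 2 days, so it must start by 21 − 2 = day 19.
Writing feeds into formatting (must start by day 19); so writing must finish by day 19 and therefore start by day 9.
So writing can start as early as day 6 and as late as day 9, giving 9 − 6 = 3 days of slack.

3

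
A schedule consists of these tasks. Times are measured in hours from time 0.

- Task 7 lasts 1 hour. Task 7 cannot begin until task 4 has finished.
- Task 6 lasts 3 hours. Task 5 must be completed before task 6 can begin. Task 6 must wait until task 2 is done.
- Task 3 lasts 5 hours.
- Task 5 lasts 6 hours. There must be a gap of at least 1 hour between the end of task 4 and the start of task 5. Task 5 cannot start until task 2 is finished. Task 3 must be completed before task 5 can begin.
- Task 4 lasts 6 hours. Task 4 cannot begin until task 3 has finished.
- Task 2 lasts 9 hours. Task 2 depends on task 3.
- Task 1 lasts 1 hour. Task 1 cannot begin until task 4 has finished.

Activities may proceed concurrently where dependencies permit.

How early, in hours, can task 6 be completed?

23

Nothing blocks task 3, so it runs from hour 0 to hour 5.
Task 4 cannot begin until task 3 (finishes hour 5). It runs from hour 5 to 5 + 6 = hour 11.
Task 2 waits on task 3 (finishes hour 5), so it starts at hour 5 and finishes at 5 + 9 = hour 14.
Task 5 has to wait for task 4 (finishes hour 11, plus 1-hour gap → hour 12); task 2 (finishes hour 14); task 3 (finishes hour 5). The latest of these is hour 14, so task 5 runs hour 14 to 14 + 6 = hour 20.
Task 6 needs all of task 5 (finishes hour 20); task 2 (finishes hour 14). That puts its earliest start at hour 20; it finishes at 20 + 3 = hour 23.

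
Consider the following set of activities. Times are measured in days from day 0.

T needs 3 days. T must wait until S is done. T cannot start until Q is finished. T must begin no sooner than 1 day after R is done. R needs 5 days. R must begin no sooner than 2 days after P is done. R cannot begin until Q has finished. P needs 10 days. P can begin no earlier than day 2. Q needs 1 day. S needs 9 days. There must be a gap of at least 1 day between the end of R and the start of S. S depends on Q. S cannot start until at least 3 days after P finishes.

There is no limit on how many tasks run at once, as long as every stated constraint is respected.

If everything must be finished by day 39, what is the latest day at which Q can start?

T must finish by day 39; it takes 3 days, so it must start by 39 − 3 = day 36.
S has to be done before T (must start by day 36). That means finishing by day 36, i.e. starting by 36 − 9 = day 27.
For R: S (must start by day 27, minus 1-day gap → day 26); T (must start by day 36, minus 1-day gap → day 35). The most restrictive is day 26; with a 5-day duration, R must start by day 21.
Q feeds R (must start by day 21); S (must start by day 27); T (must start by day 36). Taking the minimum, Q must finish by day 21 and start by 21 − 1 = day 20.

20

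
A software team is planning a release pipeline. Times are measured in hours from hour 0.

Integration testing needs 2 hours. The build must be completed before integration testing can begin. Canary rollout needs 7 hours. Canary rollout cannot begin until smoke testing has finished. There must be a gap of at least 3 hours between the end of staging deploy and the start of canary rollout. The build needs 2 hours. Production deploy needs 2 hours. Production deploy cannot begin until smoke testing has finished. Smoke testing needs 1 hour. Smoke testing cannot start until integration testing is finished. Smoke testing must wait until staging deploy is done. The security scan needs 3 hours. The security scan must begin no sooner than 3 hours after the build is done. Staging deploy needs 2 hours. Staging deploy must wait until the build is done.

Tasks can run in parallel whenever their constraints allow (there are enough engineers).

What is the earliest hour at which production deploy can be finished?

7

The build can start immediately at hour 0; it finishes at hour 2.
Staging deploy cannot begin until the build (finishes hour 2). It runs from hour 2 to 2 + 2 = hour 4.
Integration testing waits on the build (finishes hour 2), so it starts at hour 2 and finishes at 2 + 2 = hour 4.
For smoke testing: integration testing (finishes hour 4); staging deploy (finishes hour 4). Taking the maximum gives a start of hour 4, and it finishes at 4 + 1 = hour 5.
Production deploy waits on smoke testing (finishes hour 5), so it starts at hour 5 and finishes at 5 + 2 = hour 7.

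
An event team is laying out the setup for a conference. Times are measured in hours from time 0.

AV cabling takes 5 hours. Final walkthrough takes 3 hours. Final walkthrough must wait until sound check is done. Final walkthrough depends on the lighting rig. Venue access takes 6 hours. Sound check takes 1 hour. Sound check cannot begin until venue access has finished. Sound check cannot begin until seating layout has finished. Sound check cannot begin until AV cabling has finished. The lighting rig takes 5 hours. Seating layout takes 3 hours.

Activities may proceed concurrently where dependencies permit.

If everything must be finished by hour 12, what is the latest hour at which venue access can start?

2

To finish by hour 12, final walkthrough (duration 3) must start no later than hour 9.
Since final walkthrough (must start by hour 9) depends on it, sound check must finish by hour 9. Backing off its 1-hour duration gives a latest start of hour 8.
Venue access feeds into sound check (must start by hour 8); so venue access must finish by hour 8 and therefore start by hour 2.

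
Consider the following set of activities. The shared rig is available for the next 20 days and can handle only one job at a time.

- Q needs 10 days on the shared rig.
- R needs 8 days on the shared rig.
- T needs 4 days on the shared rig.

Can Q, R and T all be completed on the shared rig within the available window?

No

Running back to back, the jobs need 10 + 8 + 4 = 22 days on the shared rig.
Since 22 > 20, they cannot all fit.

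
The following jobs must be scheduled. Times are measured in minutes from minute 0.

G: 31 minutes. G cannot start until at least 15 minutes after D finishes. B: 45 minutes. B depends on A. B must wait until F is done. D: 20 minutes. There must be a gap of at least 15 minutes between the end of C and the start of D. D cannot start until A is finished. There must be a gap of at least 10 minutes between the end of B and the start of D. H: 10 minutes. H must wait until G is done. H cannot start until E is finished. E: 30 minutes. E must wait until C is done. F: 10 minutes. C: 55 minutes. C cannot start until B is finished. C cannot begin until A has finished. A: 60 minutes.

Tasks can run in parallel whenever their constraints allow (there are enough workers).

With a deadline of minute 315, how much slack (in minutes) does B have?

F can start immediately at minute 0; it finishes at minute 10.
Nothing blocks A, so it runs from minute 0 to minute 60.
B cannot start until A (finishes minute 60); F (finishes minute 10). The controlling bound is minute 60, so B finishes at 60 + 45 = minute 105.

Working backward from the deadline:
H must finish by minute 315; it takes 10 minutes, so it must start by 315 − 10 = minute 305.
G must finish before H (must start by minute 305). With a 31-minute duration, G must start by 305 − 31 = minute 274.
D has to be done before G (must start by minute 274, minus 15-minute gap → minute 259). That means finishing by minute 259, i.e. starting by 259 − 20 = minute 239.
E feeds into H (must start by minute 305); so E must finish by minute 305 and therefore start by minute 275.
C has several dependents: D (must start by minute 239, minus 15-minute gap → minute 224); E (must start by minute 275). The earliest of those limits is minute 224, so C must start by 224 − 55 = minute 169.
B has several dependents: C (must start by minute 169); D (must start by minute 239, minus 10-minute gap → minute 229). The earliest of those limits is minute 169, so B must start by 169 − 45 = minute 124.
So B can start as early as minute 60 and as late as minute 124, giving 124 − 60 = 64 minutes of slack.

64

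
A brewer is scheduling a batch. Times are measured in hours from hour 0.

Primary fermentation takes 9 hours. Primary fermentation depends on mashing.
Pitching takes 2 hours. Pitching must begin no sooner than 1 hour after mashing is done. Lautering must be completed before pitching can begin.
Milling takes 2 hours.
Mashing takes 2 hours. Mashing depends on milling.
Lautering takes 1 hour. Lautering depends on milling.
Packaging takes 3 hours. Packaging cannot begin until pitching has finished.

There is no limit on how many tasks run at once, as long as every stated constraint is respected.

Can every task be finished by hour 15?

Milling has no prerequisites, so it starts at hour 0 and finishes at hour 2.
Lautering waits on milling (finishes hour 2), so it starts at hour 2 and finishes at 2 + 1 = hour 3.
After milling (finishes hour 2), mashing can start at hour 2 and finishes at hour 4.
After mashing (finishes hour 4), primary fermentation can start at hour 4 and finishes at hour 13.
For pitching: mashing (finishes hour 4, plus 1-hour gap → hour 5); lautering (finishes hour 3). Taking the maximum gives a start of hour 5, and it finishes at 5 + 2 = hour 7.
After pitching (finishes hour 7), packaging can start at hour 7 and finishes at hour 10.
Every task is finished by hour 13, which is no later than the deadline of 15, so the schedule is feasible.

Yes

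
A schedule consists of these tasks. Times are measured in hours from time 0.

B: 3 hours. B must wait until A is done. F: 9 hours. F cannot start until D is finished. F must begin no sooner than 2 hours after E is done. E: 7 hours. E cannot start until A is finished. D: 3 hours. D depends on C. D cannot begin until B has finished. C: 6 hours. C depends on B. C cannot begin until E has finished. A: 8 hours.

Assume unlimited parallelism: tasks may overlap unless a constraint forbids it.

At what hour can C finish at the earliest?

21

A has no prerequisites, so it starts at hour 0 and finishes at hour 8.
After A (finishes hour 8), E can start at hour 8 and finishes at hour 15.
B waits on A (finishes hour 8), so it starts at hour 8 and finishes at 8 + 3 = hour 11.
For C: B (finishes hour 11); E (finishes hour 15). Taking the maximum gives a start of hour 15, and it finishes at 15 + 6 = hour 21.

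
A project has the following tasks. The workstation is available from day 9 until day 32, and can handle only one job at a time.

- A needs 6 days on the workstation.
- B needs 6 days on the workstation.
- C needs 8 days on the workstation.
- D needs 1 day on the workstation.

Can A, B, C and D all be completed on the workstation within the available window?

Yes

The workstation window is 32 − 9 = 23 days.
Running back to back, the jobs need 6 + 6 + 8 + 1 = 21 days on the workstation.
Since 21 ≤ 23, they fit within the window.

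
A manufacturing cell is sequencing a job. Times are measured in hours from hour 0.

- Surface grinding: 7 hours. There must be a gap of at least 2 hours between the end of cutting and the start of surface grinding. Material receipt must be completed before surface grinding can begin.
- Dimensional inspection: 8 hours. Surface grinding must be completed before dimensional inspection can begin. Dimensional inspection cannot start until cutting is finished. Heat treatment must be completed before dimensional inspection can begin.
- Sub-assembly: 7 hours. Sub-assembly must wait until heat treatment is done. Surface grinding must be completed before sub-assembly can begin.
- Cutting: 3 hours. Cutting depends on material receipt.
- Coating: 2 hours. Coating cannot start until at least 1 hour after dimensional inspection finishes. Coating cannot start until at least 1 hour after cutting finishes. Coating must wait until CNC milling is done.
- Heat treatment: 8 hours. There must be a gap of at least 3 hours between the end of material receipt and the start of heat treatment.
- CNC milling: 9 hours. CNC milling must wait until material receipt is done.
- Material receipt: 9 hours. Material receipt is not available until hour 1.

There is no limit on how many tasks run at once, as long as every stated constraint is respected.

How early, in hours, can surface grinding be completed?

Material receipt waits on its own release at hour 1, so it starts at hour 1 and finishes at 1 + 9 = hour 10.
After material receipt (finishes hour 10), cutting can start at hour 10 and finishes at hour 13.
Surface grinding needs all of cutting (finishes hour 13, plus 2-hour gap → hour 15); material receipt (finishes hour 10). That puts its earliest start at hour 15; it finishes at 15 + 7 = hour 22.

22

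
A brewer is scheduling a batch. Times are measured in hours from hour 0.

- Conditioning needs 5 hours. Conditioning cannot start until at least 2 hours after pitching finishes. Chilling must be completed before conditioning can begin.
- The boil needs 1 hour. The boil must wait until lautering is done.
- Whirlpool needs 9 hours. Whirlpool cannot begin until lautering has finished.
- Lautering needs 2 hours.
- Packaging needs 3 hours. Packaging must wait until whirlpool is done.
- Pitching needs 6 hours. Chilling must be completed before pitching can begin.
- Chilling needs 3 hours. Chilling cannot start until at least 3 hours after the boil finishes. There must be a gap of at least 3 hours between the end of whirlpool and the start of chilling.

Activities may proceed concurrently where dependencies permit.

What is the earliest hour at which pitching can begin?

17

Nothing blocks lautering, so it runs from hour 0 to hour 2.
Whirlpool cannot begin until lautering (finishes hour 2). It runs from hour 2 to 2 + 9 = hour 11.
The boil waits on lautering (finishes hour 2), so it starts at hour 2 and finishes at 2 + 1 = hour 3.
Chilling cannot start until the boil (finishes hour 3, plus 3-hour gap → hour 6); whirlpool (finishes hour 11, plus 3-hour gap → hour 14). The controlling bound is hour 14, so chilling finishes at 14 + 3 = hour 17.
Pitching waits on chilling (finishes hour 17), so the earliest it can start is hour 17.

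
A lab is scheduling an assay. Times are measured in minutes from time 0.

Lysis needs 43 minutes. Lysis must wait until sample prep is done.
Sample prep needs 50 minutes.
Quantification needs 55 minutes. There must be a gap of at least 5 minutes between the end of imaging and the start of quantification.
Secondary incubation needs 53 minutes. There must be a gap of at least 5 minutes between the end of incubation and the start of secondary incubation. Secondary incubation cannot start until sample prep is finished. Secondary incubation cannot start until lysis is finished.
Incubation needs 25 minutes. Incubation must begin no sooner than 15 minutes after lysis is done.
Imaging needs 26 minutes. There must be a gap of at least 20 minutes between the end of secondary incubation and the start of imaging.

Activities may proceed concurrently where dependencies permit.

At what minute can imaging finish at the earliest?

Nothing blocks sample prep, so it runs from minute 0 to minute 50.
Lysis waits on sample prep (finishes minute 50), so it starts at minute 50 and finishes at 50 + 43 = minute 93.
Incubation waits on lysis (finishes minute 93, plus 15-minute gap → minute 108), so it starts at minute 108 and finishes at 108 + 25 = minute 133.
Secondary incubation has to wait for incubation (finishes minute 133, plus 5-minute gap → minute 138); sample prep (finishes minute 50); lysis (finishes minute 93). The latest of these is minute 138, so secondary incubation runs minute 138 to 138 + 53 = minute 191.
Imaging waits on secondary incubation (finishes minute 191, plus 20-minute gap → minute 211), so it starts at minute 211 and finishes at 211 + 26 = minute 237.

237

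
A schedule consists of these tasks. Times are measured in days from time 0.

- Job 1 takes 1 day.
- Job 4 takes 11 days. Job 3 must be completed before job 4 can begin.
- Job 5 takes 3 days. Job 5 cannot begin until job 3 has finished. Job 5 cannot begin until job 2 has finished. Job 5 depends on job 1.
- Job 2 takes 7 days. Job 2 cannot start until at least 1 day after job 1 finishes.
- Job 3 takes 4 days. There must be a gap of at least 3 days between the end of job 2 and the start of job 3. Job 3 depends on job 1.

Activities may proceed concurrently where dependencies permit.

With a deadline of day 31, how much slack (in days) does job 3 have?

4

Job 1 can start immediately at day 0; it finishes at day 1.
After job 1 (finishes day 1, plus 1-day gap → day 2), job 2 can start at day 2 and finishes at day 9.
For job 3: job 2 (finishes day 9, plus 3-day gap → day 12); job 1 (finishes day 1). Taking the maximum gives a start of day 12, and it finishes at 12 + 4 = day 16.

Working backward from the deadline:
Job 4 must finish by day 31; it takes 11 days, so it must start by 31 − 11 = day 20.
To finish by day 31, job 5 (duration 3) must start no later than day 28.
For job 3: job 4 (must start by day 20); job 5 (must start by day 28). The most restrictive is day 20; with a 4-day duration, job 3 must start by day 16.
So job 3 can start as early as day 12 and as late as day 16, giving 16 − 12 = 4 days of slack.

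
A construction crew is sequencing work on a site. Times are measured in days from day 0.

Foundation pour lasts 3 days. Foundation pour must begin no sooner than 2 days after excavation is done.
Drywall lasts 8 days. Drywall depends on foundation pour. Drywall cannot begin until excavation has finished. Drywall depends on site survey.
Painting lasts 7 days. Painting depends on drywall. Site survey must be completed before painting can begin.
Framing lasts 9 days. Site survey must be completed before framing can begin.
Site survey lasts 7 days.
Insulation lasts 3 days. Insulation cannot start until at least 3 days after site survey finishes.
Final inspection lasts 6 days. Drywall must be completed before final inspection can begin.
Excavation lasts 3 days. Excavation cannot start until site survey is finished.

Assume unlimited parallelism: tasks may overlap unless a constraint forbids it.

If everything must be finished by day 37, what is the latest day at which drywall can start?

To finish by day 37, painting (duration 7) must start no later than day 30.
Final inspection must finish by day 37; it takes 6 days, so it must start by 37 − 6 = day 31.
Drywall must finish in time for painting (must start by day 30); final inspection (must start by day 31). The tightest is day 30, so drywall must start by 30 − 8 = day 22.

22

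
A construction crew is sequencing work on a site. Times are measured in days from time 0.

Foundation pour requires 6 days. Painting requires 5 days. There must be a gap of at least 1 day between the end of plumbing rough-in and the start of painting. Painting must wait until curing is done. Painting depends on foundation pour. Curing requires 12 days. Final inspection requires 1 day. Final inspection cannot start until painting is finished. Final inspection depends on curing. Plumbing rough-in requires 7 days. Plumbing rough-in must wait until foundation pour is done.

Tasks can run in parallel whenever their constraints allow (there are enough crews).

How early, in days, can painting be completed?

Curing can start immediately at day 0; it finishes at day 12.
Foundation pour has no prerequisites, so it starts at day 0 and finishes at day 6.
After foundation pour (finishes day 6), plumbing rough-in can start at day 6 and finishes at day 13.
Painting has to wait for plumbing rough-in (finishes day 13, plus 1-day gap → day 14); curing (finishes day 12); foundation pour (finishes day 6). The latest of these is day 14, so painting runs day 14 to 14 + 5 = day 19.

19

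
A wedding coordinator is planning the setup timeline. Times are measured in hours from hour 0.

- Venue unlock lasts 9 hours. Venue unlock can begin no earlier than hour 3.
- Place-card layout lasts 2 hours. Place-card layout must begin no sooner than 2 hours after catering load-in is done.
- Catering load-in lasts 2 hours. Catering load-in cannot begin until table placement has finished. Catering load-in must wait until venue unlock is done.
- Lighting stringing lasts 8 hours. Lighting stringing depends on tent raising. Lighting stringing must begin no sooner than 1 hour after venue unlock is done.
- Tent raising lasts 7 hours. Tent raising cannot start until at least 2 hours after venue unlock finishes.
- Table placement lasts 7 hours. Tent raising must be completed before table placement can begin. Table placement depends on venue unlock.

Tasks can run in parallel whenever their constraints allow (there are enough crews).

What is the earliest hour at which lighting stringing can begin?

21

Venue unlock waits on its own release at hour 3, so it starts at hour 3 and finishes at 3 + 9 = hour 12.
After venue unlock (finishes hour 12, plus 2-hour gap → hour 14), tent raising can start at hour 14 and finishes at hour 21.
Lighting stringing waits on tent raising (finishes hour 21); venue unlock (finishes hour 12, plus 1-hour gap → hour 13). The latest of these is hour 21, which is the earliest lighting stringing can start.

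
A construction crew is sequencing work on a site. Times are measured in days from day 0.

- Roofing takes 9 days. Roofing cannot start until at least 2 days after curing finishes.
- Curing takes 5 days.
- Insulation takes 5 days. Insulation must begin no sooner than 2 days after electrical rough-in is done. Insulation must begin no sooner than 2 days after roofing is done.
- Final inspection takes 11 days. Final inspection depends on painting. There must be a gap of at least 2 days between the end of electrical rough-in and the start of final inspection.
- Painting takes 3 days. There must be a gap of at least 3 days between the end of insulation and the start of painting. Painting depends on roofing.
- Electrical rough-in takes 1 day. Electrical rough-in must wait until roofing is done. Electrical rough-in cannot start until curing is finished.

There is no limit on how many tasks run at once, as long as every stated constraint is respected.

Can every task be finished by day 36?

No

Nothing blocks curing, so it runs from day 0 to day 5.
After curing (finishes day 5, plus 2-day gap → day 7), roofing can start at day 7 and finishes at day 16.
Electrical rough-in has to wait for roofing (finishes day 16); curing (finishes day 5). The latest of these is day 16, so electrical rough-in runs day 16 to 16 + 1 = day 17.
For insulation: electrical rough-in (finishes day 17, plus 2-day gap → day 19); roofing (finishes day 16, plus 2-day gap → day 18). Taking the maximum gives a start of day 19, and it finishes at 19 + 5 = day 24.
Painting needs all of insulation (finishes day 24, plus 3-day gap → day 27); roofing (finishes day 16). That puts its earliest start at day 27; it finishes at 27 + 3 = day 30.
Final inspection has to wait for painting (finishes day 30); electrical rough-in (finishes day 17, plus 2-day gap → day 19). The latest of these is day 30, so final inspection runs day 30 to 30 + 11 = day 41.
The earliest everything can be done is day 41, which is after the deadline of 36, so it is not possible.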